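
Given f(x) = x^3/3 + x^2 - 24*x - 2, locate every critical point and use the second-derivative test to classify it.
f'(x) = x^2 + 2*x - 24

Solve f'(x) = 0:
  Factor: x^2 + 2*x - 24 = (x - 4)*(x + 6) = 0.
  ⇒ x = -6, 4

f''(x) = 2*x + 2
Second-derivative test at each critical point:
  f''(-6) = -10 < 0 → local maximum
  f''(4) = 10 > 0 → local minimum

Critical points: x = -6 (local maximum); x = 4 (local minimum)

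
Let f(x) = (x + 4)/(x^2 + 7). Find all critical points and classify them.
f'(x) = (x^2 - 2*x*(x + 4) + 7)/(x^2 + 7)^2

Solve f'(x) = 0:
  f'(x) = -(x^2 + 8*x - 7)/(x^2 + 7)^2; the denominator is positive wherever f is defined, so f'(x) = 0 ⇔ -x^2 - 8*x + 7 = 0.
  x^2 + 8*x - 7 = 0 has no rational roots; quadratic formula: x = (-8 ± √92)/2.
  ⇒ x = -sqrt(23) - 4 ≈ -8.7958, -4 + sqrt(23) ≈ 0.7958

f''(x) = 2*(4*x^2*(x + 4) - (3*x + 4)*(x^2 + 7))/(x^2 + 7)^3
Second-derivative test at each critical point:
  f''(-8.7958) = 0.0013 > 0 → local minimum
  f''(0.7958) = -0.1646 < 0 → local maximum

Critical points: x = -sqrt(23) - 4 ≈ -8.7958 (local minimum); x = -4 + sqrt(23) ≈ 0.7958 (local maximum)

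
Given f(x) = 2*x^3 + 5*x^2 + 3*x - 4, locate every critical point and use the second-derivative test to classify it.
f'(x) = 6*x^2 + 10*x + 3

Solve f'(x) = 0:
  6*x^2 + 10*x + 3 = 0 has no rational roots; quadratic formula: x = (-10 ± √28)/12.
  ⇒ x = -5/6 - sqrt(7)/6 ≈ -1.2743, -5/6 + sqrt(7)/6 ≈ -0.3924

f''(x) = 12*x + 10
Second-derivative test at each critical point:
  f''(-1.2743) = -5.2915 < 0 → local maximum
  f''(-0.3924) = 5.2915 > 0 → local minimum

Critical points: x = -5/6 - sqrt(7)/6 ≈ -1.2743 (local maximum); x = -5/6 + sqrt(7)/6 ≈ -0.3924 (local minimum)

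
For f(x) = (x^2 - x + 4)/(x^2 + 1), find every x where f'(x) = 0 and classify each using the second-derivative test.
f'(x) = (x^2 - 6*x - 1)/(x^4 + 2*x^2 + 1)

Solve f'(x) = 0:
  f'(x) = (x^2 - 6*x - 1)/(x^2 + 1)^2; the denominator is positive wherever f is defined, so f'(x) = 0 ⇔ x^2 - 6*x - 1 = 0.
  x^2 - 6*x - 1 = 0 has no rational roots; quadratic formula: x = (6 ± √40)/2.
  ⇒ x = 3 - sqrt(10) ≈ -0.1623, 3 + sqrt(10) ≈ 6.1623

f''(x) = 2*(-x^3 + 9*x^2 + 3*x - 3)/(x^6 + 3*x^4 + 3*x^2 + 1)
Second-derivative test at each critical point:
  f''(-0.1623) = -6.0042 < 0 → local maximum
  f''(6.1623) = 0.0042 > 0 → local minimum

Critical points: x = 3 - sqrt(10) ≈ -0.1623 (local maximum); x = 3 + sqrt(10) ≈ 6.1623 (local minimum)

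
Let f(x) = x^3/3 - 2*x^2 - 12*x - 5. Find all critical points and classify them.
f'(x) = x^2 - 4*x - 12

Solve f'(x) = 0:
  Factor: x^2 - 4*x - 12 = (x - 6)*(x + 2) = 0.
  ⇒ x = -2, 6

f''(x) = 2*x - 4
Second-derivative test at each critical point:
  f''(-2) = -8 < 0 → local maximum
  f''(6) = 8 > 0 → local minimum

Critical points: x = -2 (local maximum); x = 6 (local minimum)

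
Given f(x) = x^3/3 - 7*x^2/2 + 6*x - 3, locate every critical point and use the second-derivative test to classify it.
f'(x) = x^2 - 7*x + 6

Solve f'(x) = 0:
  Factor: x^2 - 7*x + 6 = (x - 6)*(x - 1) = 0.
  ⇒ x = 1, 6

f''(x) = 2*x - 7
Second-derivative test at each critical point:
  f''(1) = -5 < 0 → local maximum
  f''(6) = 5 > 0 → local minimum

Critical points: x = 1 (local maximum); x = 6 (local minimum)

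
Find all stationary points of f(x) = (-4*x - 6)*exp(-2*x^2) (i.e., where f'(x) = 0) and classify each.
f'(x) = 4*(2*x*(2*x + 3) - 1)*exp(-2*x^2)

Solve f'(x) = 0:
  f'(x) = (16*x^2 + 24*x - 4)·exp(-2*x^2) and exp(-2*x^2) > 0 for every x, so f'(x) = 0 ⇔ 16*x^2 + 24*x - 4 = 0.
  Factor: 16*x^2 + 24*x - 4 = 4*(4*x^2 + 6*x - 1); 4*x^2 + 6*x - 1 = 0 has no rational roots; quadratic formula: x = (-6 ± √52)/8.
  ⇒ x = -sqrt(13)/4 - 3/4 ≈ -1.6514, -3/4 + sqrt(13)/4 ≈ 0.1514

f''(x) = 8*(-8*x^3 - 12*x^2 + 6*x + 3)*exp(-2*x^2)
Second-derivative test at each critical point:
  f''(-1.6514) = -0.1234 < 0 → local maximum
  f''(0.1514) = 27.5521 > 0 → local minimum

Critical points: x = -sqrt(13)/4 - 3/4 ≈ -1.6514 (local maximum); x = -3/4 + sqrt(13)/4 ≈ 0.1514 (local minimum)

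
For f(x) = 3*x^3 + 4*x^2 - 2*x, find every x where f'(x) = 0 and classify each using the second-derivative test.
f'(x) = 9*x^2 + 8*x - 2

Solve f'(x) = 0:
  9*x^2 + 8*x - 2 = 0 has no rational roots; quadratic formula: x = (-8 ± √136)/18.
  ⇒ x = -sqrt(34)/9 - 4/9 ≈ -1.0923, -4/9 + sqrt(34)/9 ≈ 0.2034

f''(x) = 18*x + 8
Second-derivative test at each critical point:
  f''(-1.0923) = -11.6619 < 0 → local maximum
  f''(0.2034) = 11.6619 > 0 → local minimum

Critical points: x = -sqrt(34)/9 - 4/9 ≈ -1.0923 (local maximum); x = -4/9 + sqrt(34)/9 ≈ 0.2034 (local minimum)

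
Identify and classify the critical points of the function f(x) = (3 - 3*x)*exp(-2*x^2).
f'(x) = 3*(4*x*(x - 1) - 1)*exp(-2*x^2)

Solve f'(x) = 0:
  f'(x) = (12*x^2 - 12*x - 3)·exp(-2*x^2) and exp(-2*x^2) > 0 for every x, so f'(x) = 0 ⇔ 12*x^2 - 12*x - 3 = 0.
  Factor: 12*x^2 - 12*x - 3 = 3*(4*x^2 - 4*x - 1); 4*x^2 - 4*x - 1 = 0 has no rational roots; quadratic formula: x = (4 ± √32)/8.
  ⇒ x = 1/2 - sqrt(2)/2 ≈ -0.2071, 1/2 + sqrt(2)/2 ≈ 1.2071

f''(x) = 12*(4*x^2*(1 - x) + 3*x - 1)*exp(-2*x^2)
Second-derivative test at each critical point:
  f''(-0.2071) = -15.5754 < 0 → local maximum
  f''(1.2071) = 0.9206 > 0 → local minimum

Critical points: x = 1/2 - sqrt(2)/2 ≈ -0.2071 (local maximum); x = 1/2 + sqrt(2)/2 ≈ 1.2071 (local minimum)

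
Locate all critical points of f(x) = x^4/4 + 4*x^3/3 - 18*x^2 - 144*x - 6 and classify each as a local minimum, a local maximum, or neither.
f'(x) = x^3 + 4*x^2 - 36*x - 144

Solve f'(x) = 0:
  Factor: x^3 + 4*x^2 - 36*x - 144 = (x - 6)*(x + 4)*(x + 6) = 0.
  ⇒ x = -6, -4, 6

f''(x) = 3*x^2 + 8*x - 36
Second-derivative test at each critical point:
  f''(-6) = 24 > 0 → local minimum
  f''(-4) = -20 < 0 → local maximum
  f''(6) = 120 > 0 → local minimum

Critical points: x = -6 (local minimum); x = -4 (local maximum); x = 6 (local minimum)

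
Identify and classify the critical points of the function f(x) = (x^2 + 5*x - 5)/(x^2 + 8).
f'(x) = (-5*x^2 + 26*x + 40)/(x^4 + 16*x^2 + 64)

Solve f'(x) = 0:
  f'(x) = -(5*x^2 - 26*x - 40)/(x^2 + 8)^2; the denominator is positive wherever f is defined, so f'(x) = 0 ⇔ -5*x^2 + 26*x + 40 = 0.
  5*x^2 - 26*x - 40 = 0 has no rational roots; quadratic formula: x = (26 ± √1476)/10.
  ⇒ x = 13/5 - 3*sqrt(41)/5 ≈ -1.2419, 13/5 + 3*sqrt(41)/5 ≈ 6.4419

f''(x) = 2*(5*x^3 - 39*x^2 - 120*x + 104)/(x^6 + 24*x^4 + 192*x^2 + 512)
Second-derivative test at each critical point:
  f''(-1.2419) = 0.4219 > 0 → local minimum
  f''(6.4419) = -0.0157 < 0 → local maximum

Critical points: x = 13/5 - 3*sqrt(41)/5 ≈ -1.2419 (local minimum); x = 13/5 + 3*sqrt(41)/5 ≈ 6.4419 (local maximum)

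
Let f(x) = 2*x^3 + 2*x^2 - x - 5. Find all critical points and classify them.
f'(x) = 6*x^2 + 4*x - 1

Solve f'(x) = 0:
  6*x^2 + 4*x - 1 = 0 has no rational roots; quadratic formula: x = (-4 ± √40)/12.
  ⇒ x = -sqrt(10)/6 - 1/3 ≈ -0.8604, -1/3 + sqrt(10)/6 ≈ 0.1937

f''(x) = 12*x + 4
Second-derivative test at each critical point:
  f''(-0.8604) = -6.3246 < 0 → local maximum
  f''(0.1937) = 6.3246 > 0 → local minimum

Critical points: x = -sqrt(10)/6 - 1/3 ≈ -0.8604 (local maximum); x = -1/3 + sqrt(10)/6 ≈ 0.1937 (local minimum)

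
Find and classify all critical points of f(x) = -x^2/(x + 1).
f'(x) = x*(-x - 2)/(x + 1)^2

Solve f'(x) = 0:
  f'(x) = -x*(x + 2)/(x + 1)^2; the denominator is positive wherever f is defined, so f'(x) = 0 ⇔ -x^2 - 2*x = 0.
  Factor: -x^2 - 2*x = -x*(x + 2) = 0.
  ⇒ x = -2, 0

f''(x) = -2/(x^3 + 3*x^2 + 3*x + 1)
Second-derivative test at each critical point:
  f''(-2) = 2 > 0 → local minimum
  f''(0) = -2 < 0 → local maximum

Critical points: x = -2 (local minimum); x = 0 (local maximum)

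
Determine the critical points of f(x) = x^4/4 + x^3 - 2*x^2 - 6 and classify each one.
f'(x) = x*(x^2 + 3*x - 4)

Solve f'(x) = 0:
  Factor: x^3 + 3*x^2 - 4*x = x*(x - 1)*(x + 4) = 0.
  ⇒ x = -4, 0, 1

f''(x) = 3*x^2 + 6*x - 4
Second-derivative test at each critical point:
  f''(-4) = 20 > 0 → local minimum
  f''(0) = -4 < 0 → local maximum
  f''(1) = 5 > 0 → local minimum

Critical points: x = -4 (local minimum); x = 0 (local maximum); x = 1 (local minimum)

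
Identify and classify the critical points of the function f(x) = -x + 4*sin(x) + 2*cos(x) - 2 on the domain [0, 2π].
f'(x) = -2*sin(x) + 4*cos(x) - 1

Solve f'(x) = 0 on [0, 2π]:
  f'(x) = 0 ⇔ -2*sin(x) + 4*cos(x) = 1. Write the left side as R·cos(x + φ) with R = √(4² + 2²) = 2*sqrt(5), cos φ = 2*sqrt(5)/5, sin φ = sqrt(5)/5; then cos(x + φ) = sqrt(5)/10. Solve for x and keep the solutions lying in [0, 2π].
  ⇒ x = atan((-1 + 2*sqrt(19))/(2 + sqrt(19))) ≈ 0.8816, atan((-2*sqrt(19) - 1)/(2 - sqrt(19))) + pi ≈ 4.4743

f''(x) = -4*sin(x) - 2*cos(x)
Second-derivative test at each critical point:
  f''(0.8816) = -4.3589 < 0 → local maximum
  f''(4.4743) = 4.3589 > 0 → local minimum

Critical points: x = atan((-1 + 2*sqrt(19))/(2 + sqrt(19))) ≈ 0.8816 (local maximum); x = atan((-2*sqrt(19) - 1)/(2 - sqrt(19))) + pi ≈ 4.4743 (local minimum)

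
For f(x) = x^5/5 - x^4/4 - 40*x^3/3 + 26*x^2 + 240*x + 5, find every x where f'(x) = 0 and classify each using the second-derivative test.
f'(x) = x^4 - x^3 - 40*x^2 + 52*x + 240

Solve f'(x) = 0:
  Factor: x^4 - x^3 - 40*x^2 + 52*x + 240 = (x - 5)*(x - 4)*(x + 2)*(x + 6) = 0.
  ⇒ x = -6, -2, 4, 5

f''(x) = 4*x^3 - 3*x^2 - 80*x + 52
Second-derivative test at each critical point:
  f''(-6) = -440 < 0 → local maximum
  f''(-2) = 168 > 0 → local minimum
  f''(4) = -60 < 0 → local maximum
  f''(5) = 77 > 0 → local minimum

Critical points: x = -6 (local maximum); x = -2 (local minimum); x = 4 (local maximum); x = 5 (local minimum)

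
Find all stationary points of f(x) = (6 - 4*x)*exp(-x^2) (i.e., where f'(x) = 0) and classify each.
f'(x) = 4*(x*(2*x - 3) - 1)*exp(-x^2)

Solve f'(x) = 0:
  f'(x) = (8*x^2 - 12*x - 4)·exp(-x^2) and exp(-x^2) > 0 for every x, so f'(x) = 0 ⇔ 8*x^2 - 12*x - 4 = 0.
  Factor: 8*x^2 - 12*x - 4 = 4*(2*x^2 - 3*x - 1); 2*x^2 - 3*x - 1 = 0 has no rational roots; quadratic formula: x = (3 ± √17)/4.
  ⇒ x = 3/4 - sqrt(17)/4 ≈ -0.2808, 3/4 + sqrt(17)/4 ≈ 1.7808

f''(x) = 4*(2*x^2*(3 - 2*x) + 6*x - 3)*exp(-x^2)
Second-derivative test at each critical point:
  f''(-0.2808) = -15.2422 < 0 → local maximum
  f''(1.7808) = 0.6919 > 0 → local minimum

Critical points: x = 3/4 - sqrt(17)/4 ≈ -0.2808 (local maximum); x = 3/4 + sqrt(17)/4 ≈ 1.7808 (local minimum)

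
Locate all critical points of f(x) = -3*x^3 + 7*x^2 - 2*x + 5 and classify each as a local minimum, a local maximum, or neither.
f'(x) = -9*x^2 + 14*x - 2

Solve f'(x) = 0:
  9*x^2 - 14*x + 2 = 0 has no rational roots; quadratic formula: x = (14 ± √124)/18.
  ⇒ x = 7/9 - sqrt(31)/9 ≈ 0.1591, sqrt(31)/9 + 7/9 ≈ 1.3964

f''(x) = 14 - 18*x
Second-derivative test at each critical point:
  f''(0.1591) = 11.1355 > 0 → local minimum
  f''(1.3964) = -11.1355 < 0 → local maximum

Critical points: x = 7/9 - sqrt(31)/9 ≈ 0.1591 (local minimum); x = sqrt(31)/9 + 7/9 ≈ 1.3964 (local maximum)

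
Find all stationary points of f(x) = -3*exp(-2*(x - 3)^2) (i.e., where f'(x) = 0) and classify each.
f'(x) = 12*(x - 3)*exp(-2*(x - 3)^2)

Solve f'(x) = 0:
  f'(x) = (12*x - 36)·exp(-2*(x - 3)^2) and exp(-2*(x - 3)^2) > 0 for every x, so f'(x) = 0 ⇔ 12*x - 36 = 0.
  Factor: 12*x - 36 = 12*(x - 3) = 0.
  ⇒ x = 3

f''(x) = 12*(1 - 4*(x - 3)^2)*exp(-2*(x - 3)^2)
Second-derivative test at each critical point:
  f''(3) = 12 > 0 → local minimum

Critical points: x = 3 (local minimum)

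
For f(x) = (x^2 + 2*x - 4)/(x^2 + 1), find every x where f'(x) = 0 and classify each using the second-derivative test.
f'(x) = 2*(-x^2 + 5*x + 1)/(x^4 + 2*x^2 + 1)

Solve f'(x) = 0:
  f'(x) = -2*(x^2 - 5*x - 1)/(x^2 + 1)^2; the denominator is positive wherever f is defined, so f'(x) = 0 ⇔ -2*x^2 + 10*x + 2 = 0.
  Factor: -2*x^2 + 10*x + 2 = -2*(x^2 - 5*x - 1); x^2 - 5*x - 1 = 0 has no rational roots; quadratic formula: x = (5 ± √29)/2.
  ⇒ x = 5/2 - sqrt(29)/2 ≈ -0.1926, 5/2 + sqrt(29)/2 ≈ 5.1926

f''(x) = 2*(2*x^3 - 15*x^2 - 6*x + 5)/(x^6 + 3*x^4 + 3*x^2 + 1)
Second-derivative test at each critical point:
  f''(-0.1926) = 10.0138 > 0 → local minimum
  f''(5.1926) = -0.0138 < 0 → local maximum

Critical points: x = 5/2 - sqrt(29)/2 ≈ -0.1926 (local minimum); x = 5/2 + sqrt(29)/2 ≈ 5.1926 (local maximum)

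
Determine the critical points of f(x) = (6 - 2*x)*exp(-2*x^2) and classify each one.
f'(x) = 2*(4*x*(x - 3) - 1)*exp(-2*x^2)

Solve f'(x) = 0:
  f'(x) = (8*x^2 - 24*x - 2)·exp(-2*x^2) and exp(-2*x^2) > 0 for every x, so f'(x) = 0 ⇔ 8*x^2 - 24*x - 2 = 0.
  Factor: 8*x^2 - 24*x - 2 = 2*(4*x^2 - 12*x - 1); 4*x^2 - 12*x - 1 = 0 has no rational roots; quadratic formula: x = (12 ± √160)/8.
  ⇒ x = 3/2 - sqrt(10)/2 ≈ -0.0811, 3/2 + sqrt(10)/2 ≈ 3.0811

f''(x) = 8*(4*x^2*(3 - x) + 3*x - 3)*exp(-2*x^2)
Second-derivative test at each critical point:
  f''(-0.0811) = -24.9673 < 0 → local maximum
  f''(3.0811) = 1.436e-07 > 0 → local minimum

Critical points: x = 3/2 - sqrt(10)/2 ≈ -0.0811 (local maximum); x = 3/2 + sqrt(10)/2 ≈ 3.0811 (local minimum)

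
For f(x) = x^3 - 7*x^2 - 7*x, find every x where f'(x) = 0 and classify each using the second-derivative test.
f'(x) = 3*x^2 - 14*x - 7

Solve f'(x) = 0:
  3*x^2 - 14*x - 7 = 0 has no rational roots; quadratic formula: x = (14 ± √280)/6.
  ⇒ x = 7/3 - sqrt(70)/3 ≈ -0.4555, 7/3 + sqrt(70)/3 ≈ 5.1222

f''(x) = 6*x - 14
Second-derivative test at each critical point:
  f''(-0.4555) = -16.7332 < 0 → local maximum
  f''(5.1222) = 16.7332 > 0 → local minimum

Critical points: x = 7/3 - sqrt(70)/3 ≈ -0.4555 (local maximum); x = 7/3 + sqrt(70)/3 ≈ 5.1222 (local minimum)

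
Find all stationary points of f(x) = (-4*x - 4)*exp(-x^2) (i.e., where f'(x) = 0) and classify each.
f'(x) = 4*(2*x*(x + 1) - 1)*exp(-x^2)

Solve f'(x) = 0:
  f'(x) = (8*x^2 + 8*x - 4)·exp(-x^2) and exp(-x^2) > 0 for every x, so f'(x) = 0 ⇔ 8*x^2 + 8*x - 4 = 0.
  Factor: 8*x^2 + 8*x - 4 = 4*(2*x^2 + 2*x - 1); 2*x^2 + 2*x - 1 = 0 has no rational roots; quadratic formula: x = (-2 ± √12)/4.
  ⇒ x = -sqrt(3)/2 - 1/2 ≈ -1.3660, -1/2 + sqrt(3)/2 ≈ 0.3660

f''(x) = 8*(-2*x^2*(x + 1) + 3*x + 1)*exp(-x^2)
Second-derivative test at each critical point:
  f''(-1.3660) = -2.1441 < 0 → local maximum
  f''(0.3660) = 12.1190 > 0 → local minimum

Critical points: x = -sqrt(3)/2 - 1/2 ≈ -1.3660 (local maximum); x = -1/2 + sqrt(3)/2 ≈ 0.3660 (local minimum)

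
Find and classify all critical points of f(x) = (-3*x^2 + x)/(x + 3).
f'(x) = 3*(-x^2 - 6*x + 1)/(x^2 + 6*x + 9)

Solve f'(x) = 0:
  f'(x) = -3*(x^2 + 6*x - 1)/(x + 3)^2; the denominator is positive wherever f is defined, so f'(x) = 0 ⇔ -3*x^2 - 18*x + 3 = 0.
  Factor: -3*x^2 - 18*x + 3 = -3*(x^2 + 6*x - 1); x^2 + 6*x - 1 = 0 has no rational roots; quadratic formula: x = (-6 ± √40)/2.
  ⇒ x = -sqrt(10) - 3 ≈ -6.1623, -3 + sqrt(10) ≈ 0.1623

f''(x) = -60/(x^3 + 9*x^2 + 27*x + 27)
Second-derivative test at each critical point:
  f''(-6.1623) = 1.8974 > 0 → local minimum
  f''(0.1623) = -1.8974 < 0 → local maximum

Critical points: x = -sqrt(10) - 3 ≈ -6.1623 (local minimum); x = -3 + sqrt(10) ≈ 0.1623 (local maximum)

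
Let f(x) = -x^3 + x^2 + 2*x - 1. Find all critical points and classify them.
f'(x) = -3*x^2 + 2*x + 2

Solve f'(x) = 0:
  3*x^2 - 2*x - 2 = 0 has no rational roots; quadratic formula: x = (2 ± √28)/6.
  ⇒ x = 1/3 - sqrt(7)/3 ≈ -0.5486, 1/3 + sqrt(7)/3 ≈ 1.2153

f''(x) = 2 - 6*x
Second-derivative test at each critical point:
  f''(-0.5486) = 5.2915 > 0 → local minimum
  f''(1.2153) = -5.2915 < 0 → local maximum

Critical points: x = 1/3 - sqrt(7)/3 ≈ -0.5486 (local minimum); x = 1/3 + sqrt(7)/3 ≈ 1.2153 (local maximum)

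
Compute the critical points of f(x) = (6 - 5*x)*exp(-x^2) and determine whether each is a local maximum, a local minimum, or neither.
f'(x) = (2*x*(5*x - 6) - 5)*exp(-x^2)

Solve f'(x) = 0:
  f'(x) = (10*x^2 - 12*x - 5)·exp(-x^2) and exp(-x^2) > 0 for every x, so f'(x) = 0 ⇔ 10*x^2 - 12*x - 5 = 0.
  10*x^2 - 12*x - 5 = 0 has no rational roots; quadratic formula: x = (12 ± √344)/20.
  ⇒ x = 3/5 - sqrt(86)/10 ≈ -0.3274, 3/5 + sqrt(86)/10 ≈ 1.5274

f''(x) = 2*(2*x^2*(6 - 5*x) + 15*x - 6)*exp(-x^2)
Second-derivative test at each critical point:
  f''(-0.3274) = -16.6624 < 0 → local maximum
  f''(1.5274) = 1.7995 > 0 → local minimum

Critical points: x = 3/5 - sqrt(86)/10 ≈ -0.3274 (local maximum); x = 3/5 + sqrt(86)/10 ≈ 1.5274 (local minimum)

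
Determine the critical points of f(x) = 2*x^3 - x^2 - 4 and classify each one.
f'(x) = 2*x*(3*x - 1)

Solve f'(x) = 0:
  Factor: 6*x^2 - 2*x = 2*x*(3*x - 1) = 0.
  ⇒ x = 0, 1/3

f''(x) = 12*x - 2
Second-derivative test at each critical point:
  f''(0) = -2 < 0 → local maximum
  f''(1/3) = 2 > 0 → local minimum

Critical points: x = 0 (local maximum); x = 1/3 (local minimum)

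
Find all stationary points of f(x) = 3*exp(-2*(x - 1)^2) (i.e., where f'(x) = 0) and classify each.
f'(x) = 12*(1 - x)*exp(-2*(x - 1)^2)

Solve f'(x) = 0:
  f'(x) = (12 - 12*x)·exp(-2*(x - 1)^2) and exp(-2*(x - 1)^2) > 0 for every x, so f'(x) = 0 ⇔ 12 - 12*x = 0.
  Factor: 12 - 12*x = -12*(x - 1) = 0.
  ⇒ x = 1

f''(x) = 12*(4*(x - 1)^2 - 1)*exp(-2*(x - 1)^2)
Second-derivative test at each critical point:
  f''(1) = -12 < 0 → local maximum

Critical points: x = 1 (local maximum)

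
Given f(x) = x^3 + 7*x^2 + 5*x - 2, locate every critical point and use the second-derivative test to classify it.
f'(x) = 3*x^2 + 14*x + 5

Solve f'(x) = 0:
  3*x^2 + 14*x + 5 = 0 has no rational roots; quadratic formula: x = (-14 ± √136)/6.
  ⇒ x = -7/3 - sqrt(34)/3 ≈ -4.2770, -7/3 + sqrt(34)/3 ≈ -0.3897

f''(x) = 6*x + 14
Second-derivative test at each critical point:
  f''(-4.2770) = -11.6619 < 0 → local maximum
  f''(-0.3897) = 11.6619 > 0 → local minimum

Critical points: x = -7/3 - sqrt(34)/3 ≈ -4.2770 (local maximum); x = -7/3 + sqrt(34)/3 ≈ -0.3897 (local minimum)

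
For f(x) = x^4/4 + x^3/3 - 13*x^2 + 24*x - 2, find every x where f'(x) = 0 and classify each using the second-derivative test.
f'(x) = x^3 + x^2 - 26*x + 24

Solve f'(x) = 0:
  Factor: x^3 + x^2 - 26*x + 24 = (x - 4)*(x - 1)*(x + 6) = 0.
  ⇒ x = -6, 1, 4

f''(x) = 3*x^2 + 2*x - 26
Second-derivative test at each critical point:
  f''(-6) = 70 > 0 → local minimum
  f''(1) = -21 < 0 → local maximum
  f''(4) = 30 > 0 → local minimum

Critical points: x = -6 (local minimum); x = 1 (local maximum); x = 4 (local minimum)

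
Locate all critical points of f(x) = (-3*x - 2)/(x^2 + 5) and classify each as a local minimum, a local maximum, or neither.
f'(x) = (3*x^2 + 4*x - 15)/(x^4 + 10*x^2 + 25)

Solve f'(x) = 0:
  f'(x) = (x + 3)*(3*x - 5)/(x^2 + 5)^2; the denominator is positive wherever f is defined, so f'(x) = 0 ⇔ 3*x^2 + 4*x - 15 = 0.
  Factor: 3*x^2 + 4*x - 15 = (x + 3)*(3*x - 5) = 0.
  ⇒ x = -3, 5/3

f''(x) = 2*(-4*x^2*(3*x + 2) + (9*x + 2)*(x^2 + 5))/(x^2 + 5)^3
Second-derivative test at each critical point:
  f''(-3) = -1/14 < 0 → local maximum
  f''(5/3) = 81/350 > 0 → local minimum

Critical points: x = -3 (local maximum); x = 5/3 (local minimum)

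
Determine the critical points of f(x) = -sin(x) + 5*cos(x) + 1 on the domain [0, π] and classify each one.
f'(x) = -5*sin(x) - cos(x)

Solve f'(x) = 0 on [0, π]:
  f'(x) = 0 ⇔ -cos(x) = 5*sin(x) ⇔ tan(x) = -1/5, i.e. x = arctan(-1/5) + nπ; keep the solutions lying in [0, π].
  ⇒ x = pi - atan(1/5) ≈ 2.9442

f''(x) = sin(x) - 5*cos(x)
Second-derivative test at each critical point:
  f''(2.9442) = 5.0990 > 0 → local minimum

Critical points: x = pi - atan(1/5) ≈ 2.9442 (local minimum)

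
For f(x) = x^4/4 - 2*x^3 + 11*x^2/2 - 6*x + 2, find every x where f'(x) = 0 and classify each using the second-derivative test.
f'(x) = x^3 - 6*x^2 + 11*x - 6

Solve f'(x) = 0:
  Factor: x^3 - 6*x^2 + 11*x - 6 = (x - 3)*(x - 2)*(x - 1) = 0.
  ⇒ x = 1, 2, 3

f''(x) = 3*x^2 - 12*x + 11
Second-derivative test at each critical point:
  f''(1) = 2 > 0 → local minimum
  f''(2) = -1 < 0 → local maximum
  f''(3) = 2 > 0 → local minimum

Critical points: x = 1 (local minimum); x = 2 (local maximum); x = 3 (local minimum)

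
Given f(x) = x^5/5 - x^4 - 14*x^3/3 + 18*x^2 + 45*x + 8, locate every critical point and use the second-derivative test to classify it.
f'(x) = x^4 - 4*x^3 - 14*x^2 + 36*x + 45

Solve f'(x) = 0:
  Factor: x^4 - 4*x^3 - 14*x^2 + 36*x + 45 = (x - 5)*(x - 3)*(x + 1)*(x + 3) = 0.
  ⇒ x = -3, -1, 3, 5

f''(x) = 4*x^3 - 12*x^2 - 28*x + 36
Second-derivative test at each critical point:
  f''(-3) = -96 < 0 → local maximum
  f''(-1) = 48 > 0 → local minimum
  f''(3) = -48 < 0 → local maximum
  f''(5) = 96 > 0 → local minimum

Critical points: x = -3 (local maximum); x = -1 (local minimum); x = 3 (local maximum); x = 5 (local minimum)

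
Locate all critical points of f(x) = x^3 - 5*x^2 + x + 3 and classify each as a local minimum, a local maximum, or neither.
f'(x) = 3*x^2 - 10*x + 1

Solve f'(x) = 0:
  3*x^2 - 10*x + 1 = 0 has no rational roots; quadratic formula: x = (10 ± √88)/6.
  ⇒ x = 5/3 - sqrt(22)/3 ≈ 0.1032, sqrt(22)/3 + 5/3 ≈ 3.2301

f''(x) = 6*x - 10
Second-derivative test at each critical point:
  f''(0.1032) = -9.3808 < 0 → local maximum
  f''(3.2301) = 9.3808 > 0 → local minimum

Critical points: x = 5/3 - sqrt(22)/3 ≈ 0.1032 (local maximum); x = sqrt(22)/3 + 5/3 ≈ 3.2301 (local minimum)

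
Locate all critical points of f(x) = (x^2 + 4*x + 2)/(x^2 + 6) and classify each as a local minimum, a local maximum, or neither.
f'(x) = 4*(-x^2 + 2*x + 6)/(x^4 + 12*x^2 + 36)

Solve f'(x) = 0:
  f'(x) = -4*(x^2 - 2*x - 6)/(x^2 + 6)^2; the denominator is positive wherever f is defined, so f'(x) = 0 ⇔ -4*x^2 + 8*x + 24 = 0.
  Factor: -4*x^2 + 8*x + 24 = -4*(x^2 - 2*x - 6); x^2 - 2*x - 6 = 0 has no rational roots; quadratic formula: x = (2 ± √28)/2.
  ⇒ x = 1 - sqrt(7) ≈ -1.6458, 1 + sqrt(7) ≈ 3.6458

f''(x) = 8*(x^3 - 3*x^2 - 18*x + 6)/(x^6 + 18*x^4 + 108*x^2 + 216)
Second-derivative test at each critical point:
  f''(-1.6458) = 0.2791 > 0 → local minimum
  f''(3.6458) = -0.0569 < 0 → local maximum

Critical points: x = 1 - sqrt(7) ≈ -1.6458 (local minimum); x = 1 + sqrt(7) ≈ 3.6458 (local maximum)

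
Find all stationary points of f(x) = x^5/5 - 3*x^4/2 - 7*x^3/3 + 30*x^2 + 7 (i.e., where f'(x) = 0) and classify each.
f'(x) = x*(x^3 - 6*x^2 - 7*x + 60)

Solve f'(x) = 0:
  Factor: x^4 - 6*x^3 - 7*x^2 + 60*x = x*(x - 5)*(x - 4)*(x + 3) = 0.
  ⇒ x = -3, 0, 4, 5

f''(x) = 4*x^3 - 18*x^2 - 14*x + 60
Second-derivative test at each critical point:
  f''(-3) = -168 < 0 → local maximum
  f''(0) = 60 > 0 → local minimum
  f''(4) = -28 < 0 → local maximum
  f''(5) = 40 > 0 → local minimum

Critical points: x = -3 (local maximum); x = 0 (local minimum); x = 4 (local maximum); x = 5 (local minimum)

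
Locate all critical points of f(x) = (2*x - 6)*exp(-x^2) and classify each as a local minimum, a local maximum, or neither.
f'(x) = 2*(-2*x*(x - 3) + 1)*exp(-x^2)

Solve f'(x) = 0:
  f'(x) = (-4*x^2 + 12*x + 2)·exp(-x^2) and exp(-x^2) > 0 for every x, so f'(x) = 0 ⇔ -4*x^2 + 12*x + 2 = 0.
  Factor: -4*x^2 + 12*x + 2 = -2*(2*x^2 - 6*x - 1); 2*x^2 - 6*x - 1 = 0 has no rational roots; quadratic formula: x = (6 ± √44)/4.
  ⇒ x = 3/2 - sqrt(11)/2 ≈ -0.1583, 3/2 + sqrt(11)/2 ≈ 3.1583

f''(x) = 4*(2*x^2*(x - 3) - 3*x + 3)*exp(-x^2)
Second-derivative test at each critical point:
  f''(-0.1583) = 12.9381 > 0 → local minimum
  f''(3.1583) = -0.0006 < 0 → local maximum

Critical points: x = 3/2 - sqrt(11)/2 ≈ -0.1583 (local minimum); x = 3/2 + sqrt(11)/2 ≈ 3.1583 (local maximum)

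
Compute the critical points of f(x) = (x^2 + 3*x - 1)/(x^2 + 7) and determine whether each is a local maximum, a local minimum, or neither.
f'(x) = (-3*x^2 + 16*x + 21)/(x^4 + 14*x^2 + 49)

Solve f'(x) = 0:
  f'(x) = -(3*x^2 - 16*x - 21)/(x^2 + 7)^2; the denominator is positive wherever f is defined, so f'(x) = 0 ⇔ -3*x^2 + 16*x + 21 = 0.
  3*x^2 - 16*x - 21 = 0 has no rational roots; quadratic formula: x = (16 ± √508)/6.
  ⇒ x = 8/3 - sqrt(127)/3 ≈ -1.0898, 8/3 + sqrt(127)/3 ≈ 6.4231

f''(x) = 2*(3*x^3 - 24*x^2 - 63*x + 56)/(x^6 + 21*x^4 + 147*x^2 + 343)
Second-derivative test at each critical point:
  f''(-1.0898) = 0.3362 > 0 → local minimum
  f''(6.4231) = -0.0097 < 0 → local maximum

Critical points: x = 8/3 - sqrt(127)/3 ≈ -1.0898 (local minimum); x = 8/3 + sqrt(127)/3 ≈ 6.4231 (local maximum)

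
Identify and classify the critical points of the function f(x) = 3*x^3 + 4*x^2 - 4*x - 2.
f'(x) = 9*x^2 + 8*x - 4

Solve f'(x) = 0:
  9*x^2 + 8*x - 4 = 0 has no rational roots; quadratic formula: x = (-8 ± √208)/18.
  ⇒ x = -2*sqrt(13)/9 - 4/9 ≈ -1.2457, -4/9 + 2*sqrt(13)/9 ≈ 0.3568

f''(x) = 18*x + 8
Second-derivative test at each critical point:
  f''(-1.2457) = -14.4222 < 0 → local maximum
  f''(0.3568) = 14.4222 > 0 → local minimum

Critical points: x = -2*sqrt(13)/9 - 4/9 ≈ -1.2457 (local maximum); x = -4/9 + 2*sqrt(13)/9 ≈ 0.3568 (local minimum)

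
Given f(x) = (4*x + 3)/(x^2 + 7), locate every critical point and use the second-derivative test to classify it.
f'(x) = 2*(-2*x^2 - 3*x + 14)/(x^4 + 14*x^2 + 49)

Solve f'(x) = 0:
  f'(x) = -2*(x - 2)*(2*x + 7)/(x^2 + 7)^2; the denominator is positive wherever f is defined, so f'(x) = 0 ⇔ -4*x^2 - 6*x + 28 = 0.
  Factor: -4*x^2 - 6*x + 28 = -2*(x - 2)*(2*x + 7) = 0.
  ⇒ x = -7/2, 2

f''(x) = 2*(4*x^2*(4*x + 3) - 3*(4*x + 1)*(x^2 + 7))/(x^2 + 7)^3
Second-derivative test at each critical point:
  f''(-7/2) = 32/539 > 0 → local minimum
  f''(2) = -2/11 < 0 → local maximum

Critical points: x = -7/2 (local minimum); x = 2 (local maximum)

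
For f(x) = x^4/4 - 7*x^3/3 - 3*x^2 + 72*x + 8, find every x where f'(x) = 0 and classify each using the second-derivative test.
f'(x) = x^3 - 7*x^2 - 6*x + 72

Solve f'(x) = 0:
  Factor: x^3 - 7*x^2 - 6*x + 72 = (x - 6)*(x - 4)*(x + 3) = 0.
  ⇒ x = -3, 4, 6

f''(x) = 3*x^2 - 14*x - 6
Second-derivative test at each critical point:
  f''(-3) = 63 > 0 → local minimum
  f''(4) = -14 < 0 → local maximum
  f''(6) = 18 > 0 → local minimum

Critical points: x = -3 (local minimum); x = 4 (local maximum); x = 6 (local minimum)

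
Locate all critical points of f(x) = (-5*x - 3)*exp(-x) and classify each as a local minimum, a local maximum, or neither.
f'(x) = (5*x - 2)*exp(-x)

Solve f'(x) = 0:
  f'(x) = (5*x - 2)·exp(-x) and exp(-x) > 0 for every x, so f'(x) = 0 ⇔ 5*x - 2 = 0.
  5*x - 2 = 0.
  ⇒ x = 2/5

f''(x) = (7 - 5*x)*exp(-x)
Second-derivative test at each critical point:
  f''(2/5) = 3.3516 > 0 → local minimum

Critical points: x = 2/5 (local minimum)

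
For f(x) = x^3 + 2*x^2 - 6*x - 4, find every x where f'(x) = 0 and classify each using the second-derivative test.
f'(x) = 3*x^2 + 4*x - 6

Solve f'(x) = 0:
  3*x^2 + 4*x - 6 = 0 has no rational roots; quadratic formula: x = (-4 ± √88)/6.
  ⇒ x = -sqrt(22)/3 - 2/3 ≈ -2.2301, -2/3 + sqrt(22)/3 ≈ 0.8968

f''(x) = 6*x + 4
Second-derivative test at each critical point:
  f''(-2.2301) = -9.3808 < 0 → local maximum
  f''(0.8968) = 9.3808 > 0 → local minimum

Critical points: x = -sqrt(22)/3 - 2/3 ≈ -2.2301 (local maximum); x = -2/3 + sqrt(22)/3 ≈ 0.8968 (local minimum)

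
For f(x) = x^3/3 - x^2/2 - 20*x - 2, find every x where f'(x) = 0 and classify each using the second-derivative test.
f'(x) = x^2 - x - 20

Solve f'(x) = 0:
  Factor: x^2 - x - 20 = (x - 5)*(x + 4) = 0.
  ⇒ x = -4, 5

f''(x) = 2*x - 1
Second-derivative test at each critical point:
  f''(-4) = -9 < 0 → local maximum
  f''(5) = 9 > 0 → local minimum

Critical points: x = -4 (local maximum); x = 5 (local minimum)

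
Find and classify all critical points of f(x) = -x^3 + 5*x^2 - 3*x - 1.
f'(x) = -3*x^2 + 10*x - 3

Solve f'(x) = 0:
  Factor: -3*x^2 + 10*x - 3 = -(x - 3)*(3*x - 1) = 0.
  ⇒ x = 1/3, 3

f''(x) = 10 - 6*x
Second-derivative test at each critical point:
  f''(1/3) = 8 > 0 → local minimum
  f''(3) = -8 < 0 → local maximum

Critical points: x = 1/3 (local minimum); x = 3 (local maximum)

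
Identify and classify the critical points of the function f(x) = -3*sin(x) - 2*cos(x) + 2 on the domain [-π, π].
f'(x) = 2*sin(x) - 3*cos(x)

Solve f'(x) = 0 on [-π, π]:
  f'(x) = 0 ⇔ -3*cos(x) = -2*sin(x) ⇔ tan(x) = 3/2, i.e. x = arctan(3/2) + nπ; keep the solutions lying in [-π, π].
  ⇒ x = -pi + atan(3/2) ≈ -2.1588, atan(3/2) ≈ 0.9828

f''(x) = 3*sin(x) + 2*cos(x)
Second-derivative test at each critical point:
  f''(-2.1588) = -3.6056 < 0 → local maximum
  f''(0.9828) = 3.6056 > 0 → local minimum

Critical points: x = -pi + atan(3/2) ≈ -2.1588 (local maximum); x = atan(3/2) ≈ 0.9828 (local minimum)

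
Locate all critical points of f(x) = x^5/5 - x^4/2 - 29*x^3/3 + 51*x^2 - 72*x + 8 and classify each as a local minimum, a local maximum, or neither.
f'(x) = x^4 - 2*x^3 - 29*x^2 + 102*x - 72

Solve f'(x) = 0:
  Factor: x^4 - 2*x^3 - 29*x^2 + 102*x - 72 = (x - 4)*(x - 3)*(x - 1)*(x + 6) = 0.
  ⇒ x = -6, 1, 3, 4

f''(x) = 4*x^3 - 6*x^2 - 58*x + 102
Second-derivative test at each critical point:
  f''(-6) = -630 < 0 → local maximum
  f''(1) = 42 > 0 → local minimum
  f''(3) = -18 < 0 → local maximum
  f''(4) = 30 > 0 → local minimum

Critical points: x = -6 (local maximum); x = 1 (local minimum); x = 3 (local maximum); x = 4 (local minimum)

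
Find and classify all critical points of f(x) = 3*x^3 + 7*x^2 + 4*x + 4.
f'(x) = 9*x^2 + 14*x + 4

Solve f'(x) = 0:
  9*x^2 + 14*x + 4 = 0 has no rational roots; quadratic formula: x = (-14 ± √52)/18.
  ⇒ x = -7/9 - sqrt(13)/9 ≈ -1.1784, -7/9 + sqrt(13)/9 ≈ -0.3772

f''(x) = 18*x + 14
Second-derivative test at each critical point:
  f''(-1.1784) = -7.2111 < 0 → local maximum
  f''(-0.3772) = 7.2111 > 0 → local minimum

Critical points: x = -7/9 - sqrt(13)/9 ≈ -1.1784 (local maximum); x = -7/9 + sqrt(13)/9 ≈ -0.3772 (local minimum)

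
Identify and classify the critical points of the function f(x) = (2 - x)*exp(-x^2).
f'(x) = (2*x*(x - 2) - 1)*exp(-x^2)

Solve f'(x) = 0:
  f'(x) = (2*x^2 - 4*x - 1)·exp(-x^2) and exp(-x^2) > 0 for every x, so f'(x) = 0 ⇔ 2*x^2 - 4*x - 1 = 0.
  2*x^2 - 4*x - 1 = 0 has no rational roots; quadratic formula: x = (4 ± √24)/4.
  ⇒ x = 1 - sqrt(6)/2 ≈ -0.2247, 1 + sqrt(6)/2 ≈ 2.2247

f''(x) = 2*(2*x^2*(2 - x) + 3*x - 2)*exp(-x^2)
Second-derivative test at each critical point:
  f''(-0.2247) = -4.6577 < 0 → local maximum
  f''(2.2247) = 0.0347 > 0 → local minimum

Critical points: x = 1 - sqrt(6)/2 ≈ -0.2247 (local maximum); x = 1 + sqrt(6)/2 ≈ 2.2247 (local minimum)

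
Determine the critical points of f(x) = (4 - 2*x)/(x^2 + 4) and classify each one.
f'(x) = 2*(-x^2 + 2*x*(x - 2) - 4)/(x^2 + 4)^2

Solve f'(x) = 0:
  f'(x) = 2*(x^2 - 4*x - 4)/(x^2 + 4)^2; the denominator is positive wherever f is defined, so f'(x) = 0 ⇔ 2*x^2 - 8*x - 8 = 0.
  Factor: 2*x^2 - 8*x - 8 = 2*(x^2 - 4*x - 4); x^2 - 4*x - 4 = 0 has no rational roots; quadratic formula: x = (4 ± √32)/2.
  ⇒ x = 2 - 2*sqrt(2) ≈ -0.8284, 2 + 2*sqrt(2) ≈ 4.8284

f''(x) = 4*(4*x^2*(2 - x) + (3*x - 2)*(x^2 + 4))/(x^2 + 4)^3
Second-derivative test at each critical point:
  f''(-0.8284) = -0.5152 < 0 → local maximum
  f''(4.8284) = 0.0152 > 0 → local minimum

Critical points: x = 2 - 2*sqrt(2) ≈ -0.8284 (local maximum); x = 2 + 2*sqrt(2) ≈ 4.8284 (local minimum)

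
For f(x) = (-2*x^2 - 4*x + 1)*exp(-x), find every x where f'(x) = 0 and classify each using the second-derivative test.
f'(x) = (2*x^2 - 5)*exp(-x)

Solve f'(x) = 0:
  f'(x) = (2*x^2 - 5)·exp(-x) and exp(-x) > 0 for every x, so f'(x) = 0 ⇔ 2*x^2 - 5 = 0.
  2*x^2 - 5 = 0 has no rational roots; quadratic formula: x = (0 ± √40)/4.
  ⇒ x = -sqrt(10)/2 ≈ -1.5811, sqrt(10)/2 ≈ 1.5811

f''(x) = (-2*x^2 + 4*x + 5)*exp(-x)
Second-derivative test at each critical point:
  f''(-1.5811) = -30.7404 < 0 → local maximum
  f''(1.5811) = 1.3012 > 0 → local minimum

Critical points: x = -sqrt(10)/2 ≈ -1.5811 (local maximum); x = sqrt(10)/2 ≈ 1.5811 (local minimum)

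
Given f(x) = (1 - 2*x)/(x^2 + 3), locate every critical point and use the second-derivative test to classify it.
f'(x) = 2*(x^2 - x - 3)/(x^4 + 6*x^2 + 9)

Solve f'(x) = 0:
  f'(x) = 2*(x^2 - x - 3)/(x^2 + 3)^2; the denominator is positive wherever f is defined, so f'(x) = 0 ⇔ 2*x^2 - 2*x - 6 = 0.
  Factor: 2*x^2 - 2*x - 6 = 2*(x^2 - x - 3); x^2 - x - 3 = 0 has no rational roots; quadratic formula: x = (1 ± √13)/2.
  ⇒ x = 1/2 - sqrt(13)/2 ≈ -1.3028, 1/2 + sqrt(13)/2 ≈ 2.3028

f''(x) = 2*(4*x^2*(1 - 2*x) + (6*x - 1)*(x^2 + 3))/(x^2 + 3)^3
Second-derivative test at each critical point:
  f''(-1.3028) = -0.3268 < 0 → local maximum
  f''(2.3028) = 0.1046 > 0 → local minimum

Critical points: x = 1/2 - sqrt(13)/2 ≈ -1.3028 (local maximum); x = 1/2 + sqrt(13)/2 ≈ 2.3028 (local minimum)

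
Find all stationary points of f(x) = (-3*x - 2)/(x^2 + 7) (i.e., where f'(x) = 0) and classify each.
f'(x) = (3*x^2 + 4*x - 21)/(x^4 + 14*x^2 + 49)

Solve f'(x) = 0:
  f'(x) = (3*x^2 + 4*x - 21)/(x^2 + 7)^2; the denominator is positive wherever f is defined, so f'(x) = 0 ⇔ 3*x^2 + 4*x - 21 = 0.
  3*x^2 + 4*x - 21 = 0 has no rational roots; quadratic formula: x = (-4 ± √268)/6.
  ⇒ x = -sqrt(67)/3 - 2/3 ≈ -3.3951, -2/3 + sqrt(67)/3 ≈ 2.0618

f''(x) = 2*(-4*x^2*(3*x + 2) + (9*x + 2)*(x^2 + 7))/(x^2 + 7)^3
Second-derivative test at each critical point:
  f''(-3.3951) = -0.0477 < 0 → local maximum
  f''(2.0618) = 0.1293 > 0 → local minimum

Critical points: x = -sqrt(67)/3 - 2/3 ≈ -3.3951 (local maximum); x = -2/3 + sqrt(67)/3 ≈ 2.0618 (local minimum)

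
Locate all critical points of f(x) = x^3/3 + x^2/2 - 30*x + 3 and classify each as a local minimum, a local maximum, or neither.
f'(x) = x^2 + x - 30

Solve f'(x) = 0:
  Factor: x^2 + x - 30 = (x - 5)*(x + 6) = 0.
  ⇒ x = -6, 5

f''(x) = 2*x + 1
Second-derivative test at each critical point:
  f''(-6) = -11 < 0 → local maximum
  f''(5) = 11 > 0 → local minimum

Critical points: x = -6 (local maximum); x = 5 (local minimum)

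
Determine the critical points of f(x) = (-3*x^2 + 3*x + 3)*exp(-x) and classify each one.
f'(x) = 3*x*(x - 3)*exp(-x)

Solve f'(x) = 0:
  f'(x) = (3*x^2 - 9*x)·exp(-x) and exp(-x) > 0 for every x, so f'(x) = 0 ⇔ 3*x^2 - 9*x = 0.
  Factor: 3*x^2 - 9*x = 3*x*(x - 3) = 0.
  ⇒ x = 0, 3

f''(x) = 3*(-x^2 + 5*x - 3)*exp(-x)
Second-derivative test at each critical point:
  f''(0) = -9 < 0 → local maximum
  f''(3) = 0.4481 > 0 → local minimum

Critical points: x = 0 (local maximum); x = 3 (local minimum)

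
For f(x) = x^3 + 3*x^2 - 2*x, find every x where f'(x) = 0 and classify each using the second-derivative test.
f'(x) = 3*x^2 + 6*x - 2

Solve f'(x) = 0:
  3*x^2 + 6*x - 2 = 0 has no rational roots; quadratic formula: x = (-6 ± √60)/6.
  ⇒ x = -sqrt(15)/3 - 1 ≈ -2.2910, -1 + sqrt(15)/3 ≈ 0.2910

f''(x) = 6*x + 6
Second-derivative test at each critical point:
  f''(-2.2910) = -7.7460 < 0 → local maximum
  f''(0.2910) = 7.7460 > 0 → local minimum

Critical points: x = -sqrt(15)/3 - 1 ≈ -2.2910 (local maximum); x = -1 + sqrt(15)/3 ≈ 0.2910 (local minimum)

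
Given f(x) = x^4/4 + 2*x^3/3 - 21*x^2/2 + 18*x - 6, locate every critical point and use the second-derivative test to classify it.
f'(x) = x^3 + 2*x^2 - 21*x + 18

Solve f'(x) = 0:
  Factor: x^3 + 2*x^2 - 21*x + 18 = (x - 3)*(x - 1)*(x + 6) = 0.
  ⇒ x = -6, 1, 3

f''(x) = 3*x^2 + 4*x - 21
Second-derivative test at each critical point:
  f''(-6) = 63 > 0 → local minimum
  f''(1) = -14 < 0 → local maximum
  f''(3) = 18 > 0 → local minimum

Critical points: x = -6 (local minimum); x = 1 (local maximum); x = 3 (local minimum)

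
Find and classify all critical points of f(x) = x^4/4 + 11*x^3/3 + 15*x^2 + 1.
f'(x) = x*(x^2 + 11*x + 30)

Solve f'(x) = 0:
  Factor: x^3 + 11*x^2 + 30*x = x*(x + 5)*(x + 6) = 0.
  ⇒ x = -6, -5, 0

f''(x) = 3*x^2 + 22*x + 30
Second-derivative test at each critical point:
  f''(-6) = 6 > 0 → local minimum
  f''(-5) = -5 < 0 → local maximum
  f''(0) = 30 > 0 → local minimum

Critical points: x = -6 (local minimum); x = -5 (local maximum); x = 0 (local minimum)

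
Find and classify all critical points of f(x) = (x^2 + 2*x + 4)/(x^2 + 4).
f'(x) = 2*(4 - x^2)/(x^4 + 8*x^2 + 16)

Solve f'(x) = 0:
  f'(x) = -2*(x - 2)*(x + 2)/(x^2 + 4)^2; the denominator is positive wherever f is defined, so f'(x) = 0 ⇔ 8 - 2*x^2 = 0.
  Factor: 8 - 2*x^2 = -2*(x - 2)*(x + 2) = 0.
  ⇒ x = -2, 2

f''(x) = 4*x*(x^2 - 12)/(x^6 + 12*x^4 + 48*x^2 + 64)
Second-derivative test at each critical point:
  f''(-2) = 1/8 > 0 → local minimum
  f''(2) = -1/8 < 0 → local maximum

Critical points: x = -2 (local minimum); x = 2 (local maximum)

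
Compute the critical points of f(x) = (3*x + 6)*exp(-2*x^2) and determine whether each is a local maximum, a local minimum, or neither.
f'(x) = 3*(-4*x*(x + 2) + 1)*exp(-2*x^2)

Solve f'(x) = 0:
  f'(x) = (-12*x^2 - 24*x + 3)·exp(-2*x^2) and exp(-2*x^2) > 0 for every x, so f'(x) = 0 ⇔ -12*x^2 - 24*x + 3 = 0.
  Factor: -12*x^2 - 24*x + 3 = -3*(4*x^2 + 8*x - 1); 4*x^2 + 8*x - 1 = 0 has no rational roots; quadratic formula: x = (-8 ± √80)/8.
  ⇒ x = -sqrt(5)/2 - 1 ≈ -2.1180, -1 + sqrt(5)/2 ≈ 0.1180

f''(x) = 12*(4*x^2*(x + 2) - 3*x - 2)*exp(-2*x^2)
Second-derivative test at each critical point:
  f''(-2.1180) = 0.0034 > 0 → local minimum
  f''(0.1180) = -26.0955 < 0 → local maximum

Critical points: x = -sqrt(5)/2 - 1 ≈ -2.1180 (local minimum); x = -1 + sqrt(5)/2 ≈ 0.1180 (local maximum)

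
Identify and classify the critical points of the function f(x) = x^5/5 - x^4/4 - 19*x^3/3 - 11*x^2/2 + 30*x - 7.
f'(x) = x^4 - x^3 - 19*x^2 - 11*x + 30

Solve f'(x) = 0:
  Factor: x^4 - x^3 - 19*x^2 - 11*x + 30 = (x - 5)*(x - 1)*(x + 2)*(x + 3) = 0.
  ⇒ x = -3, -2, 1, 5

f''(x) = 4*x^3 - 3*x^2 - 38*x - 11
Second-derivative test at each critical point:
  f''(-3) = -32 < 0 → local maximum
  f''(-2) = 21 > 0 → local minimum
  f''(1) = -48 < 0 → local maximum
  f''(5) = 224 > 0 → local minimum

Critical points: x = -3 (local maximum); x = -2 (local minimum); x = 1 (local maximum); x = 5 (local minimum)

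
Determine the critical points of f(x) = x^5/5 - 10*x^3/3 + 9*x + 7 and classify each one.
f'(x) = x^4 - 10*x^2 + 9

Solve f'(x) = 0:
  Factor: x^4 - 10*x^2 + 9 = (x - 3)*(x - 1)*(x + 1)*(x + 3) = 0.
  ⇒ x = -3, -1, 1, 3

f''(x) = 4*x*(x^2 - 5)
Second-derivative test at each critical point:
  f''(-3) = -48 < 0 → local maximum
  f''(-1) = 16 > 0 → local minimum
  f''(1) = -16 < 0 → local maximum
  f''(3) = 48 > 0 → local minimum

Critical points: x = -3 (local maximum); x = -1 (local minimum); x = 1 (local maximum); x = 3 (local minimum)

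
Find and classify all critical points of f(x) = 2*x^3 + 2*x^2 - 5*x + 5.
f'(x) = 6*x^2 + 4*x - 5

Solve f'(x) = 0:
  6*x^2 + 4*x - 5 = 0 has no rational roots; quadratic formula: x = (-4 ± √136)/12.
  ⇒ x = -sqrt(34)/6 - 1/3 ≈ -1.3052, -1/3 + sqrt(34)/6 ≈ 0.6385

f''(x) = 12*x + 4
Second-derivative test at each critical point:
  f''(-1.3052) = -11.6619 < 0 → local maximum
  f''(0.6385) = 11.6619 > 0 → local minimum

Critical points: x = -sqrt(34)/6 - 1/3 ≈ -1.3052 (local maximum); x = -1/3 + sqrt(34)/6 ≈ 0.6385 (local minimum)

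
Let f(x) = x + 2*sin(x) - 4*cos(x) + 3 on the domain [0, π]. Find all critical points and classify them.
f'(x) = 4*sin(x) + 2*cos(x) + 1

Solve f'(x) = 0 on [0, π]:
  f'(x) = 0 ⇔ 4*sin(x) + 2*cos(x) = -1. Write the left side as R·cos(x + φ) with R = √(2² + (-4)²) = 2*sqrt(5), cos φ = sqrt(5)/5, sin φ = -2*sqrt(5)/5; then cos(x + φ) = -sqrt(5)/10. Solve for x and keep the solutions lying in [0, π].
  ⇒ x = atan((-2 + sqrt(19))/(-2*sqrt(19) - 1)) + pi ≈ 2.9035

f''(x) = -2*sin(x) + 4*cos(x)
Second-derivative test at each critical point:
  f''(2.9035) = -4.3589 < 0 → local maximum

Critical points: x = atan((-2 + sqrt(19))/(-2*sqrt(19) - 1)) + pi ≈ 2.9035 (local maximum)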